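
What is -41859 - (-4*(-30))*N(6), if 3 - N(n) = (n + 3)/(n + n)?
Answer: -42129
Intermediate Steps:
N(n) = 3 - (3 + n)/(2*n) (N(n) = 3 - (n + 3)/(n + n) = 3 - (3 + n)/(2*n))
-41859 - (-4*(-30))*N(6) = -41859 - (-4*(-30))*(1/2)*(-3 + 5*6)/6 = -41859 - 120*(1/2)*(1/6)*(-3 + 30) = -41859 - 120*(1/2)*(1/6)*27 = -41859 - 120*9/4 = -41859 - 1*270 = -41859 - 270 = -42129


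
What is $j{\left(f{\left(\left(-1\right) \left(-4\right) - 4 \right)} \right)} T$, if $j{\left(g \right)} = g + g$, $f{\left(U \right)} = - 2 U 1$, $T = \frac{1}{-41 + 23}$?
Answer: $0$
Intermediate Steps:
$T = - \frac{1}{18}$ ($T = \frac{1}{-18} = - \frac{1}{18} \approx -0.055556$)
$f{\left(U \right)} = - 2 U$
$j{\left(g \right)} = 2 g$
$j{\left(f{\left(\left(-1\right) \left(-4\right) - 4 \right)} \right)} T = 2 \left(- 2 \left(\left(-1\right) \left(-4\right) - 4\right)\right) \left(- \frac{1}{18}\right) = 2 \left(- 2 \left(4 - 4\right)\right) \left(- \frac{1}{18}\right) = 2 \left(\left(-2\right) 0\right) \left(- \frac{1}{18}\right) = 2 \cdot 0 \left(- \frac{1}{18}\right) = 0 \left(- \frac{1}{18}\right) = 0$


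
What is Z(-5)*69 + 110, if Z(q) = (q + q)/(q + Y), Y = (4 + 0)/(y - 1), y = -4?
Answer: 6640/29 ≈ 228.97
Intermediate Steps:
Y = -⅘ (Y = (4 + 0)/(-4 - 1) = 4/(-5) = 4*(-⅕) = -⅘ ≈ -0.80000)
Z(q) = 2*q/(-⅘ + q) (Z(q) = (q + q)/(q - ⅘) = (2*q)/(-⅘ + q) = 2*q/(-⅘ + q))
Z(-5)*69 + 110 = (10*(-5)/(-4 + 5*(-5)))*69 + 110 = (10*(-5)/(-4 - 25))*69 + 110 = (10*(-5)/(-29))*69 + 110 = (10*(-5)*(-1/29))*69 + 110 = (50/29)*69 + 110 = 3450/29 + 110 = 6640/29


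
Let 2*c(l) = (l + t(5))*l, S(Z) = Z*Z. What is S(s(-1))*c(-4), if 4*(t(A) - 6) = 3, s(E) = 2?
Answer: -22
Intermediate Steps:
t(A) = 27/4 (t(A) = 6 + (¼)*3 = 6 + ¾ = 27/4)
S(Z) = Z²
c(l) = l*(27/4 + l)/2 (c(l) = ((l + 27/4)*l)/2 = ((27/4 + l)*l)/2 = (l*(27/4 + l))/2 = l*(27/4 + l)/2)
S(s(-1))*c(-4) = 2²*((⅛)*(-4)*(27 + 4*(-4))) = 4*((⅛)*(-4)*(27 - 16)) = 4*((⅛)*(-4)*11) = 4*(-11/2) = -22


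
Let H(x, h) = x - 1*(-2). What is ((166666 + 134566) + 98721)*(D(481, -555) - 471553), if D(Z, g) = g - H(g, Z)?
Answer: -188599836915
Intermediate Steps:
H(x, h) = 2 + x (H(x, h) = x + 2 = 2 + x)
D(Z, g) = -2 (D(Z, g) = g - (2 + g) = g + (-2 - g) = -2)
((166666 + 134566) + 98721)*(D(481, -555) - 471553) = ((166666 + 134566) + 98721)*(-2 - 471553) = (301232 + 98721)*(-471555) = 399953*(-471555) = -188599836915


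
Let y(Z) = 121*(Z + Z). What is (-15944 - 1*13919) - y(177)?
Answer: -72697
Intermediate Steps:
y(Z) = 242*Z (y(Z) = 121*(2*Z) = 242*Z)
(-15944 - 1*13919) - y(177) = (-15944 - 1*13919) - 242*177 = (-15944 - 13919) - 1*42834 = -29863 - 42834 = -72697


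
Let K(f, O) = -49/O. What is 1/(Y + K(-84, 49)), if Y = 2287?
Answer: 1/2286 ≈ 0.00043745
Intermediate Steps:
1/(Y + K(-84, 49)) = 1/(2287 - 49/49) = 1/(2287 - 49*1/49) = 1/(2287 - 1) = 1/2286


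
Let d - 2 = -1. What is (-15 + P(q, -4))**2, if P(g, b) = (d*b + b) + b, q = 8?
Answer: 729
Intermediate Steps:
d = 1 (d = 2 - 1 = 1)
P(g, b) = 3*b (P(g, b) = (1*b + b) + b = (b + b) + b = 2*b + b = 3*b)
(-15 + P(q, -4))**2 = (-15 + 3*(-4))**2 = (-15 - 12)**2 = (-27)**2 = 729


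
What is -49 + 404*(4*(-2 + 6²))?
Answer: 54895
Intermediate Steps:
-49 + 404*(4*(-2 + 6²)) = -49 + 404*(4*(-2 + 36)) = -49 + 404*(4*34) = -49 + 404*136 = -49 + 54944 = 54895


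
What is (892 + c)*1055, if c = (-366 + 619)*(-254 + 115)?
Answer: -36160125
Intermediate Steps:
c = -35167 (c = 253*(-139) = -35167)
(892 + c)*1055 = (892 - 35167)*1055 = -34275*1055 = -36160125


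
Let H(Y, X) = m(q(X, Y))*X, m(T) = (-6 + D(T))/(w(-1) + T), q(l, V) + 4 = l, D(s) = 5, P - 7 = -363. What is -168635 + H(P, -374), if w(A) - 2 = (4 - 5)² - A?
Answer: -168636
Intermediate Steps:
P = -356 (P = 7 - 363 = -356)
q(l, V) = -4 + l
w(A) = 3 - A (w(A) = 2 + ((4 - 5)² - A) = 2 + ((-1)² - A) = 2 + (1 - A) = 3 - A)
m(T) = -1/(4 + T) (m(T) = (-6 + 5)/((3 - 1*(-1)) + T) = -1/((3 + 1) + T) = -1/(4 + T))
H(Y, X) = -1 (H(Y, X) = (-1/(4 + (-4 + X)))*X = (-1/X)*X = -1)
-168635 + H(P, -374) = -168635 - 1 = -168636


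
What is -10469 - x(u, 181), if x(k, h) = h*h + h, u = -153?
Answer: -43411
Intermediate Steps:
x(k, h) = h + h² (x(k, h) = h² + h = h + h²)
-10469 - x(u, 181) = -10469 - 181*(1 + 181) = -10469 - 181*182 = -10469 - 1*32942 = -10469 - 32942 = -43411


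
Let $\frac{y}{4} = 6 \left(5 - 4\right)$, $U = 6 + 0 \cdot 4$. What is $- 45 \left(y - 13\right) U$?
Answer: $-2970$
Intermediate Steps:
$U = 6$ ($U = 6 + 0 = 6$)
$y = 24$ ($y = 4 \cdot 6 \left(5 - 4\right) = 4 \cdot 6 \cdot 1 = 4 \cdot 6 = 24$)
$- 45 \left(y - 13\right) U = - 45 \left(24 - 13\right) 6 = \left(-45\right) 11 \cdot 6 = \left(-495\right) 6 = -2970$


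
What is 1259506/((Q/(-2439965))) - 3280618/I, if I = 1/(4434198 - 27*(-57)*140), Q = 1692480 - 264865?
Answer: -4355297569447732270/285523 ≈ -1.5254e+13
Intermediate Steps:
Q = 1427615
I = 1/4649658 (I = 1/(4434198 + 1539*140) = 1/(4434198 + 215460) = 1/4649658 ≈ 2.1507e-7)
1259506/((Q/(-2439965))) - 3280618/I = 1259506/((1427615/(-2439965))) - 3280618/1/4649658 = 1259506/((1427615*(-1/2439965))) - 3280618*4649658 = 1259506/(-285523/487993) - 15253751728644 = 1259506*(-487993/285523) - 15253751728644 = -614630111458/285523 - 15253751728644 = -4355297569447732270/285523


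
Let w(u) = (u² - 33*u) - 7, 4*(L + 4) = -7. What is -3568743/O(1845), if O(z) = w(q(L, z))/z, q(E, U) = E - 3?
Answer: -11705477040/637 ≈ -1.8376e+7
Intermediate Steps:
L = -23/4 (L = -4 + (¼)*(-7) = -4 - 7/4 = -23/4 ≈ -5.7500)
q(E, U) = -3 + E
w(u) = -7 + u² - 33*u
O(z) = 5733/(16*z) (O(z) = (-7 + (-3 - 23/4)² - 33*(-3 - 23/4))/z = (-7 + (-35/4)² - 33*(-35/4))/z = (-7 + 1225/16 + 1155/4)/z = 5733/(16*z))
-3568743/O(1845) = -3568743/((5733/16)/1845) = -3568743/((5733/16)*(1/1845)) = -3568743/637/3280 = -3568743*3280/637 = -11705477040/637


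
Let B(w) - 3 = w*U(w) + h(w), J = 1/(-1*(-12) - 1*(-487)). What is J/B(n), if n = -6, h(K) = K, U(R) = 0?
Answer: -1/1497 ≈ -0.00066800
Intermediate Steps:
J = 1/499 (J = 1/(12 + 487) = 1/499 ≈ 0.0020040)
B(w) = 3 + w (B(w) = 3 + (w*0 + w) = 3 + (0 + w) = 3 + w)
J/B(n) = 1/(499*(3 - 6)) = (1/499)/(-3) = (1/499)*(-⅓) = -1/1497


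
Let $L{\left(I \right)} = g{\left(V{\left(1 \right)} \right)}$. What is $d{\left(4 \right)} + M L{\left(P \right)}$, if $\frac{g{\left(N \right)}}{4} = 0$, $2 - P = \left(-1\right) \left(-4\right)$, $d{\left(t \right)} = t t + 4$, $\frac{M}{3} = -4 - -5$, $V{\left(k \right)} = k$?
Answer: $20$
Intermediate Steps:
$M = 3$ ($M = 3 \left(-4 - -5\right) = 3 \left(-4 + 5\right) = 3 \cdot 1 = 3$)
$d{\left(t \right)} = 4 + t^{2}$ ($d{\left(t \right)} = t^{2} + 4 = 4 + t^{2}$)
$P = -2$ ($P = 2 - \left(-1\right) \left(-4\right) = 2 - 4 = -2$)
$g{\left(N \right)} = 0$ ($g{\left(N \right)} = 4 \cdot 0 = 0$)
$L{\left(I \right)} = 0$
$d{\left(4 \right)} + M L{\left(P \right)} = \left(4 + 4^{2}\right) + 3 \cdot 0 = \left(4 + 16\right) + 0 = 20 + 0 = 20$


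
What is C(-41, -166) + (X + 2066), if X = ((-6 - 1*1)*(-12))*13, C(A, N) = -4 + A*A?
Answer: 4835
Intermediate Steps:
C(A, N) = -4 + A²
X = 1092 (X = ((-6 - 1)*(-12))*13 = -7*(-12)*13 = 84*13 = 1092)
C(-41, -166) + (X + 2066) = (-4 + (-41)²) + (1092 + 2066) = (-4 + 1681) + 3158 = 1677 + 3158 = 4835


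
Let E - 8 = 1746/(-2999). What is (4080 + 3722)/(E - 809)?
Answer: -23398198/2403945 ≈ -9.7332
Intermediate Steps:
E = 22246/2999 (E = 8 + 1746/(-2999) = 8 + 1746*(-1/2999) = 8 - 1746/2999 = 22246/2999 ≈ 7.4178)
(4080 + 3722)/(E - 809) = (4080 + 3722)/(22246/2999 - 809) = 7802/(-2403945/2999) = 7802*(-2999/2403945) = -23398198/2403945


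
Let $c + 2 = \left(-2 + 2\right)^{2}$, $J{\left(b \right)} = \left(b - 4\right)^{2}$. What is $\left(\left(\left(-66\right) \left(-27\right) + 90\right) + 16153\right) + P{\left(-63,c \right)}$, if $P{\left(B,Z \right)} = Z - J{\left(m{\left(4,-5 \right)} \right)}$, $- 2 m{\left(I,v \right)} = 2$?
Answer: $17998$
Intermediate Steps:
$m{\left(I,v \right)} = -1$ ($m{\left(I,v \right)} = \left(- \frac{1}{2}\right) 2 = -1$)
$J{\left(b \right)} = \left(-4 + b\right)^{2}$
$c = -2$ ($c = -2 + \left(-2 + 2\right)^{2} = -2 + 0^{2} = -2 + 0 = -2$)
$P{\left(B,Z \right)} = -25 + Z$ ($P{\left(B,Z \right)} = Z - \left(-4 - 1\right)^{2} = Z - \left(-5\right)^{2} = Z - 25 = -25 + Z$)
$\left(\left(\left(-66\right) \left(-27\right) + 90\right) + 16153\right) + P{\left(-63,c \right)} = \left(\left(\left(-66\right) \left(-27\right) + 90\right) + 16153\right) - 27 = \left(\left(1782 + 90\right) + 16153\right) - 27 = \left(1872 + 16153\right) - 27 = 18025 - 27 = 17998$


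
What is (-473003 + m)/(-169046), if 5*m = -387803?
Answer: 1376409/422615 ≈ 3.2569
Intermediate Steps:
m = -387803/5 (m = (1/5)*(-387803) = -387803/5 ≈ -77561.)
(-473003 + m)/(-169046) = (-473003 - 387803/5)/(-169046) = -2752818/5*(-1/169046) = 1376409/422615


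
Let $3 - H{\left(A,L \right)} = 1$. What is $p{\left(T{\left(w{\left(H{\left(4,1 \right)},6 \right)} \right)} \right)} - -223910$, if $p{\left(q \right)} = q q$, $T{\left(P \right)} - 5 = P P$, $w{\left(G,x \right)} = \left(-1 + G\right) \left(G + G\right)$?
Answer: $224351$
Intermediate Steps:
$H{\left(A,L \right)} = 2$ ($H{\left(A,L \right)} = 3 - 1 = 2$)
$w{\left(G,x \right)} = 2 G \left(-1 + G\right)$ ($w{\left(G,x \right)} = \left(-1 + G\right) 2 G = 2 G \left(-1 + G\right)$)
$T{\left(P \right)} = 5 + P^{2}$ ($T{\left(P \right)} = 5 + P P = 5 + P^{2}$)
$p{\left(q \right)} = q^{2}$
$p{\left(T{\left(w{\left(H{\left(4,1 \right)},6 \right)} \right)} \right)} - -223910 = \left(5 + \left(2 \cdot 2 \left(-1 + 2\right)\right)^{2}\right)^{2} - -223910 = \left(5 + \left(2 \cdot 2 \cdot 1\right)^{2}\right)^{2} + 223910 = \left(5 + 4^{2}\right)^{2} + 223910 = \left(5 + 16\right)^{2} + 223910 = 21^{2} + 223910 = 441 + 223910 = 224351$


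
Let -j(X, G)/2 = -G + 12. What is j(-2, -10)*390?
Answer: -17160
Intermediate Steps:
j(X, G) = -24 + 2*G (j(X, G) = -2*(-G + 12) = -2*(12 - G) = -24 + 2*G)
j(-2, -10)*390 = (-24 + 2*(-10))*390 = (-24 - 20)*390 = -44*390 = -17160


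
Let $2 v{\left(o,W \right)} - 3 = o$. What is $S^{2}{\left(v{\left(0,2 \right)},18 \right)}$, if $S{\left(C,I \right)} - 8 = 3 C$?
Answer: $\frac{625}{4} \approx 156.25$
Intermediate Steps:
$v{\left(o,W \right)} = \frac{3}{2} + \frac{o}{2}$
$S{\left(C,I \right)} = 8 + 3 C$
$S^{2}{\left(v{\left(0,2 \right)},18 \right)} = \left(8 + 3 \left(\frac{3}{2} + \frac{1}{2} \cdot 0\right)\right)^{2} = \left(8 + 3 \left(\frac{3}{2} + 0\right)\right)^{2} = \left(8 + 3 \cdot \frac{3}{2}\right)^{2} = \left(8 + \frac{9}{2}\right)^{2} = \left(\frac{25}{2}\right)^{2} = \frac{625}{4}$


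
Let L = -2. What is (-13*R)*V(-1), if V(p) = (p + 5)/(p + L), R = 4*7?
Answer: 1456/3 ≈ 485.33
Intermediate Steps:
R = 28
V(p) = (5 + p)/(-2 + p) (V(p) = (p + 5)/(p - 2) = (5 + p)/(-2 + p))
(-13*R)*V(-1) = (-13*28)*((5 - 1)/(-2 - 1)) = -364*4/(-3) = -(-364)*4/3 = -364*(-4/3) = 1456/3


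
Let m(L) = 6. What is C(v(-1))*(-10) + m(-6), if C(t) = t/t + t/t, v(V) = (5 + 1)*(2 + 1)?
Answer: -14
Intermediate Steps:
v(V) = 18 (v(V) = 6*3 = 18)
C(t) = 2 (C(t) = 1 + 1 = 2)
C(v(-1))*(-10) + m(-6) = 2*(-10) + 6 = -20 + 6 = -14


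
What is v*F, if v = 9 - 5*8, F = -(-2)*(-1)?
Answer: 62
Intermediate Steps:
F = -2 (F = -1*2 = -2)
v = -31 (v = 9 - 40 = -31)
v*F = -31*(-2) = 62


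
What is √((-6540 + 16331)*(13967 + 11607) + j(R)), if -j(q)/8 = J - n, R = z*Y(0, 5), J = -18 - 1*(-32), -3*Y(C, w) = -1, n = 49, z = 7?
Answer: √250395314 ≈ 15824.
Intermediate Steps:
Y(C, w) = ⅓ (Y(C, w) = -⅓*(-1) = ⅓)
J = 14 (J = -18 + 32 = 14)
R = 7/3 (R = 7*(⅓) = 7/3 ≈ 2.3333)
j(q) = 280 (j(q) = -8*(14 - 1*49) = -8*(14 - 49) = -8*(-35) = 280)
√((-6540 + 16331)*(13967 + 11607) + j(R)) = √((-6540 + 16331)*(13967 + 11607) + 280) = √(9791*25574 + 280) = √(250395034 + 280) = √250395314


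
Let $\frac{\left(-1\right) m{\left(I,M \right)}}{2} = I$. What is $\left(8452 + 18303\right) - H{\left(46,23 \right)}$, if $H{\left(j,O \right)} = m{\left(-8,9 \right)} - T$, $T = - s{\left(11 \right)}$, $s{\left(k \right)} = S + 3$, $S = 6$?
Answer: $26730$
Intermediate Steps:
$s{\left(k \right)} = 9$ ($s{\left(k \right)} = 6 + 3 = 9$)
$m{\left(I,M \right)} = - 2 I$
$T = -9$ ($T = \left(-1\right) 9 = -9$)
$H{\left(j,O \right)} = 25$ ($H{\left(j,O \right)} = \left(-2\right) \left(-8\right) - -9 = 16 + 9 = 25$)
$\left(8452 + 18303\right) - H{\left(46,23 \right)} = \left(8452 + 18303\right) - 25 = 26755 - 25 = 26730$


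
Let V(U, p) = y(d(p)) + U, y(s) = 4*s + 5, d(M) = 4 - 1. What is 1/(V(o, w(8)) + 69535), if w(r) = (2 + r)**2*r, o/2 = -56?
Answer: 1/69440 ≈ 1.4401e-5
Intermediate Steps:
o = -112 (o = 2*(-56) = -112)
d(M) = 3
y(s) = 5 + 4*s
w(r) = r*(2 + r)**2
V(U, p) = 17 + U (V(U, p) = (5 + 4*3) + U = (5 + 12) + U = 17 + U)
1/(V(o, w(8)) + 69535) = 1/((17 - 112) + 69535) = 1/(-95 + 69535) = 1/69440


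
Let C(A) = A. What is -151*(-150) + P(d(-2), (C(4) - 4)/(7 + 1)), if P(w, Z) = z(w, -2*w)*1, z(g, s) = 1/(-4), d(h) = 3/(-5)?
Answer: 90599/4 ≈ 22650.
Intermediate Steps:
d(h) = -3/5 (d(h) = 3*(-1/5) = -3/5)
z(g, s) = -1/4
P(w, Z) = -1/4 (P(w, Z) = -1/4*1 = -1/4)
-151*(-150) + P(d(-2), (C(4) - 4)/(7 + 1)) = -151*(-150) - 1/4 = 22650 - 1/4 = 90599/4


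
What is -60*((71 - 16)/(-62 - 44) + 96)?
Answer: -303630/53 ≈ -5728.9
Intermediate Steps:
-60*((71 - 16)/(-62 - 44) + 96) = -60*(55/(-106) + 96) = -60*(55*(-1/106) + 96) = -60*(-55/106 + 96) = -60*10121/106 = -303630/53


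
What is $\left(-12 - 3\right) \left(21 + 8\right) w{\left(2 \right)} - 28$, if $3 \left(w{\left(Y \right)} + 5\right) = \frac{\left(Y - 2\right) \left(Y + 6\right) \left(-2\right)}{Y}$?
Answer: $2147$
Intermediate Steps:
$w{\left(Y \right)} = -5 - \frac{2 \left(-2 + Y\right) \left(6 + Y\right)}{3 Y}$ ($w{\left(Y \right)} = -5 + \frac{\left(Y - 2\right) \left(Y + 6\right) \left(-2\right) \frac{1}{Y}}{3} = -5 + \frac{\left(-2 + Y\right) \left(6 + Y\right) \left(-2\right) \frac{1}{Y}}{3} = -5 + \frac{- 2 \left(-2 + Y\right) \left(6 + Y\right) \frac{1}{Y}}{3} = -5 + \frac{\left(-2\right) \frac{1}{Y} \left(-2 + Y\right) \left(6 + Y\right)}{3} = -5 - \frac{2 \left(-2 + Y\right) \left(6 + Y\right)}{3 Y}$)
$\left(-12 - 3\right) \left(21 + 8\right) w{\left(2 \right)} - 28 = \left(-12 - 3\right) \left(21 + 8\right) \frac{24 - 2 \left(23 + 2 \cdot 2\right)}{3 \cdot 2} - 28 = \left(-15\right) 29 \cdot \frac{1}{3} \cdot \frac{1}{2} \left(24 - 2 \left(23 + 4\right)\right) - 28 = - 435 \cdot \frac{1}{3} \cdot \frac{1}{2} \left(24 - 2 \cdot 27\right) - 28 = - 435 \cdot \frac{1}{3} \cdot \frac{1}{2} \left(24 - 54\right) - 28 = - 435 \cdot \frac{1}{3} \cdot \frac{1}{2} \left(-30\right) - 28 = \left(-435\right) \left(-5\right) - 28 = 2175 - 28 = 2147$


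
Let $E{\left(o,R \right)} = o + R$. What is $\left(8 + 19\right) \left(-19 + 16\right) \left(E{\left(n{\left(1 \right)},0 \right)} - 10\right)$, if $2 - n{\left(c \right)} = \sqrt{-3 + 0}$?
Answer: $648 + 81 i \sqrt{3} \approx 648.0 + 140.3 i$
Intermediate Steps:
$n{\left(c \right)} = 2 - i \sqrt{3}$ ($n{\left(c \right)} = 2 - \sqrt{-3 + 0} = 2 - \sqrt{-3} = 2 - i \sqrt{3}$)
$E{\left(o,R \right)} = R + o$
$\left(8 + 19\right) \left(-19 + 16\right) \left(E{\left(n{\left(1 \right)},0 \right)} - 10\right) = \left(8 + 19\right) \left(-19 + 16\right) \left(\left(0 + \left(2 - i \sqrt{3}\right)\right) - 10\right) = 27 \left(-3\right) \left(\left(2 - i \sqrt{3}\right) - 10\right) = - 81 \left(-8 - i \sqrt{3}\right) = 648 + 81 i \sqrt{3}$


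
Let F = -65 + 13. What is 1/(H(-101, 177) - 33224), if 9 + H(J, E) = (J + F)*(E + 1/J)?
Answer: -101/6091561 ≈ -1.6580e-5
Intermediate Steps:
F = -52
H(J, E) = -9 + (-52 + J)*(E + 1/J) (H(J, E) = -9 + (J - 52)*(E + 1/J) = -9 + (-52 + J)*(E + 1/J))
1/(H(-101, 177) - 33224) = 1/((-8 - 52*177 - 52/(-101) + 177*(-101)) - 33224) = 1/((-8 - 9204 - 52*(-1/101) - 17877) - 33224) = 1/((-8 - 9204 + 52/101 - 17877) - 33224) = 1/(-2735937/101 - 33224) = 1/(-6091561/101) = -101/6091561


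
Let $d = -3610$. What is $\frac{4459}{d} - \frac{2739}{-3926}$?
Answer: $- \frac{1904561}{3543215} \approx -0.53752$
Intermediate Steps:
$\frac{4459}{d} - \frac{2739}{-3926} = \frac{4459}{-3610} - \frac{2739}{-3926} = 4459 \left(- \frac{1}{3610}\right) - - \frac{2739}{3926} = - \frac{4459}{3610} + \frac{2739}{3926} = - \frac{1904561}{3543215}$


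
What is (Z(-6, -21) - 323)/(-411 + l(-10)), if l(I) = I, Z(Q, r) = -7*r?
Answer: 176/421 ≈ 0.41805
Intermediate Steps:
(Z(-6, -21) - 323)/(-411 + l(-10)) = (-7*(-21) - 323)/(-411 - 10) = (147 - 323)/(-421) = -176*(-1/421) = 176/421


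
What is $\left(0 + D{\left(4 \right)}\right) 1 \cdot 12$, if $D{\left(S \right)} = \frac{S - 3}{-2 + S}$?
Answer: $6$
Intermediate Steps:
$D{\left(S \right)} = \frac{-3 + S}{-2 + S}$
$\left(0 + D{\left(4 \right)}\right) 1 \cdot 12 = \left(0 + \frac{-3 + 4}{-2 + 4}\right) 1 \cdot 12 = \left(0 + \frac{1}{2} \cdot 1\right) 1 \cdot 12 = \left(0 + \frac{1}{2}\right) 1 \cdot 12 = \frac{1}{2} \cdot 1 \cdot 12 = \frac{1}{2} \cdot 12 = 6$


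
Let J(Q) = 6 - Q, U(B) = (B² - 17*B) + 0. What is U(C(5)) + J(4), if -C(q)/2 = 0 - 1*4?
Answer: -70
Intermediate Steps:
C(q) = 8 (C(q) = -2*(0 - 1*4) = -2*(0 - 4) = -2*(-4) = 8)
U(B) = B² - 17*B
U(C(5)) + J(4) = 8*(-17 + 8) + (6 - 1*4) = 8*(-9) + (6 - 4) = -72 + 2 = -70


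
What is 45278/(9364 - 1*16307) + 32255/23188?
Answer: -825959799/160994284 ≈ -5.1304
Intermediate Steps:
45278/(9364 - 1*16307) + 32255/23188 = 45278/(9364 - 16307) + 32255*(1/23188) = 45278/(-6943) + 32255/23188 = 45278*(-1/6943) + 32255/23188 = -45278/6943 + 32255/23188 = -825959799/160994284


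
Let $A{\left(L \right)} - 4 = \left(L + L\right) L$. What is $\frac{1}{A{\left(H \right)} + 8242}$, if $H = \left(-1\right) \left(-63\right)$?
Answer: $\frac{1}{16184} \approx 6.1789 \cdot 10^{-5}$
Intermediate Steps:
$H = 63$
$A{\left(L \right)} = 4 + 2 L^{2}$ ($A{\left(L \right)} = 4 + \left(L + L\right) L = 4 + 2 L L = 4 + 2 L^{2}$)
$\frac{1}{A{\left(H \right)} + 8242} = \frac{1}{\left(4 + 2 \cdot 63^{2}\right) + 8242} = \frac{1}{\left(4 + 2 \cdot 3969\right) + 8242} = \frac{1}{\left(4 + 7938\right) + 8242} = \frac{1}{7942 + 8242} = \frac{1}{16184}$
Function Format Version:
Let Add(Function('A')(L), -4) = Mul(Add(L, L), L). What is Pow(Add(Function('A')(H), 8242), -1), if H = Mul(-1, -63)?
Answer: Rational(1, 16184) ≈ 6.1789e-5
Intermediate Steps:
H = 63
Function('A')(L) = Add(4, Mul(2, Pow(L, 2))) (Function('A')(L) = Add(4, Mul(Add(L, L), L)) = Add(4, Mul(Mul(2, L), L)) = Add(4, Mul(2, Pow(L, 2))))
Pow(Add(Function('A')(H), 8242), -1) = Pow(Add(Add(4, Mul(2, Pow(63, 2))), 8242), -1) = Pow(Add(Add(4, Mul(2, 3969)), 8242), -1) = Pow(Add(Add(4, 7938), 8242), -1) = Pow(Add(7942, 8242), -1) = Pow(16184, -1) = Rational(1, 16184)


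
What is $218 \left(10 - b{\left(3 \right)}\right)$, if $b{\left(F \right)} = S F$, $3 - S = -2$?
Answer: $-1090$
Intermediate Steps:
$S = 5$ ($S = 3 - -2 = 3 + 2 = 5$)
$b{\left(F \right)} = 5 F$
$218 \left(10 - b{\left(3 \right)}\right) = 218 \left(10 - 5 \cdot 3\right) = 218 \left(10 - 15\right) = 218 \left(-5\right) = -1090$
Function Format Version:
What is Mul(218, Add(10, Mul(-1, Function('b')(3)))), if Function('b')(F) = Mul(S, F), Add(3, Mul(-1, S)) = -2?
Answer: -1090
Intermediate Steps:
S = 5 (S = Add(3, Mul(-1, -2)) = Add(3, 2) = 5)
Function('b')(F) = Mul(5, F)
Mul(218, Add(10, Mul(-1, Function('b')(3)))) = Mul(218, Add(10, Mul(-1, Mul(5, 3)))) = Mul(218, Add(10, Mul(-1, 15))) = Mul(218, Add(10, -15)) = Mul(218, -5) = -1090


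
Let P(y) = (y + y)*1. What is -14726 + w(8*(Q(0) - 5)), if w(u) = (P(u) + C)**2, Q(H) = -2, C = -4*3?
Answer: 650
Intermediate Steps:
P(y) = 2*y (P(y) = (2*y)*1 = 2*y)
C = -12
w(u) = (-12 + 2*u)**2 (w(u) = (2*u - 12)**2 = (-12 + 2*u)**2)
-14726 + w(8*(Q(0) - 5)) = -14726 + 4*(-6 + 8*(-2 - 5))**2 = -14726 + 4*(-6 + 8*(-7))**2 = -14726 + 4*(-6 - 56)**2 = -14726 + 4*(-62)**2 = -14726 + 4*3844 = -14726 + 15376 = 650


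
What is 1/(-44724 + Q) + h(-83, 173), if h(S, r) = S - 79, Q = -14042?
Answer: -9520093/58766 ≈ -162.00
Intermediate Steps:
h(S, r) = -79 + S
1/(-44724 + Q) + h(-83, 173) = 1/(-44724 - 14042) + (-79 - 83) = 1/(-58766) - 162 = -1/58766 - 162 = -9520093/58766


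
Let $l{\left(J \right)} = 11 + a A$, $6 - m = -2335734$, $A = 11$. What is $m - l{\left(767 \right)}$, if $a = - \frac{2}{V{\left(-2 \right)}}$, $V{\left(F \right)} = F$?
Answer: $2335718$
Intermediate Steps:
$m = 2335740$ ($m = 6 - -2335734 = 6 + 2335734 = 2335740$)
$a = 1$ ($a = - \frac{2}{-2} = \left(-2\right) \left(- \frac{1}{2}\right) = 1$)
$l{\left(J \right)} = 22$ ($l{\left(J \right)} = 11 + 1 \cdot 11 = 11 + 11 = 22$)
$m - l{\left(767 \right)} = 2335740 - 22 = 2335718$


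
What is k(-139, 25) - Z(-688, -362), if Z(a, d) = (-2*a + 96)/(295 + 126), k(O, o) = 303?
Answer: 126091/421 ≈ 299.50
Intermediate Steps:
Z(a, d) = 96/421 - 2*a/421 (Z(a, d) = (96 - 2*a)/421 = (96 - 2*a)*(1/421) = 96/421 - 2*a/421)
k(-139, 25) - Z(-688, -362) = 303 - (96/421 - 2/421*(-688)) = 303 - (96/421 + 1376/421) = 303 - 1*1472/421 = 303 - 1472/421 = 126091/421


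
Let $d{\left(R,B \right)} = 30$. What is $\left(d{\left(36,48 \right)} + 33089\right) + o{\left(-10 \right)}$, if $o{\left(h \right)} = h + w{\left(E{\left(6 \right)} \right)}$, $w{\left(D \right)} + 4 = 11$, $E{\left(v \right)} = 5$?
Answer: $33116$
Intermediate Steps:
$w{\left(D \right)} = 7$ ($w{\left(D \right)} = -4 + 11 = 7$)
$o{\left(h \right)} = 7 + h$ ($o{\left(h \right)} = h + 7 = 7 + h$)
$\left(d{\left(36,48 \right)} + 33089\right) + o{\left(-10 \right)} = \left(30 + 33089\right) + \left(7 - 10\right) = 33119 - 3 = 33116$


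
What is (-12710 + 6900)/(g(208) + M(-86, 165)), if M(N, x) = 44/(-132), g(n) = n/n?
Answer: -8715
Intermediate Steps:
g(n) = 1
M(N, x) = -1/3 (M(N, x) = 44*(-1/132) = -1/3)
(-12710 + 6900)/(g(208) + M(-86, 165)) = (-12710 + 6900)/(1 - 1/3) = -5810/2/3 = -5810*3/2 = -8715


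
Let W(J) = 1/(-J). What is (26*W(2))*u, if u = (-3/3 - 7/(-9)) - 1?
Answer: 143/9 ≈ 15.889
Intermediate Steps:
W(J) = -1/J
u = -11/9 (u = (-3*⅓ - 7*(-⅑)) - 1 = (-1 + 7/9) - 1 = -2/9 - 1 = -11/9 ≈ -1.2222)
(26*W(2))*u = (26*(-1/2))*(-11/9) = (26*(-1*½))*(-11/9) = (26*(-½))*(-11/9) = -13*(-11/9) = 143/9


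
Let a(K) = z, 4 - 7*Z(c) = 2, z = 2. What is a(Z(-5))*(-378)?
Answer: -756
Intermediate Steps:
Z(c) = 2/7 (Z(c) = 4/7 - ⅐*2 = 4/7 - 2/7 = 2/7)
a(K) = 2
a(Z(-5))*(-378) = 2*(-378) = -756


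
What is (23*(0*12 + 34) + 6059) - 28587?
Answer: -21746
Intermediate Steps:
(23*(0*12 + 34) + 6059) - 28587 = (23*(0 + 34) + 6059) - 28587 = (23*34 + 6059) - 28587 = (782 + 6059) - 28587 = 6841 - 28587 = -21746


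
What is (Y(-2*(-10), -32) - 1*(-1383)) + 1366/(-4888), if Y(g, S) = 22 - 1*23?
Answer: 3376925/2444 ≈ 1381.7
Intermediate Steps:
Y(g, S) = -1 (Y(g, S) = 22 - 23 = -1)
(Y(-2*(-10), -32) - 1*(-1383)) + 1366/(-4888) = (-1 - 1*(-1383)) + 1366/(-4888) = (-1 + 1383) + 1366*(-1/4888) = 1382 - 683/2444 = 3376925/2444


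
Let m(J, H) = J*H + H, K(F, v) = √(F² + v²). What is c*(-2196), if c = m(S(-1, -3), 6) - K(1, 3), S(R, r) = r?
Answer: 26352 + 2196*√10 ≈ 33296.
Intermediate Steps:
m(J, H) = H + H*J (m(J, H) = H*J + H = H + H*J)
c = -12 - √10 (c = 6*(1 - 3) - √(1² + 3²) = 6*(-2) - √(1 + 9) = -12 - √10 ≈ -15.162)
c*(-2196) = (-12 - √10)*(-2196) = 26352 + 2196*√10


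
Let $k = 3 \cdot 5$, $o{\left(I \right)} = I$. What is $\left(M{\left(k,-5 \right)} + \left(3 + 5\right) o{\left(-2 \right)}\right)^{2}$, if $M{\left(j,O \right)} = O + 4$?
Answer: $289$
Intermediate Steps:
$k = 15$
$M{\left(j,O \right)} = 4 + O$
$\left(M{\left(k,-5 \right)} + \left(3 + 5\right) o{\left(-2 \right)}\right)^{2} = \left(\left(4 - 5\right) + \left(3 + 5\right) \left(-2\right)\right)^{2} = \left(-1 + 8 \left(-2\right)\right)^{2} = \left(-1 - 16\right)^{2} = \left(-17\right)^{2} = 289$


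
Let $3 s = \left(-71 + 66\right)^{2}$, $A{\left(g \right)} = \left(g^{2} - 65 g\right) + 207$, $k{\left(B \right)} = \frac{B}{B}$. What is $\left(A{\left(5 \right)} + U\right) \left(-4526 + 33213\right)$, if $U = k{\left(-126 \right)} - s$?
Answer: $- \frac{8634787}{3} \approx -2.8783 \cdot 10^{6}$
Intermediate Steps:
$k{\left(B \right)} = 1$
$A{\left(g \right)} = 207 + g^{2} - 65 g$
$s = \frac{25}{3}$ ($s = \frac{\left(-71 + 66\right)^{2}}{3} = \frac{\left(-5\right)^{2}}{3} = \frac{1}{3} \cdot 25 = \frac{25}{3} \approx 8.3333$)
$U = - \frac{22}{3}$ ($U = 1 - \frac{25}{3} = - \frac{22}{3} \approx -7.3333$)
$\left(A{\left(5 \right)} + U\right) \left(-4526 + 33213\right) = \left(\left(207 + 5^{2} - 325\right) - \frac{22}{3}\right) \left(-4526 + 33213\right) = \left(\left(207 + 25 - 325\right) - \frac{22}{3}\right) 28687 = \left(-93 - \frac{22}{3}\right) 28687 = \left(- \frac{301}{3}\right) 28687 = - \frac{8634787}{3}$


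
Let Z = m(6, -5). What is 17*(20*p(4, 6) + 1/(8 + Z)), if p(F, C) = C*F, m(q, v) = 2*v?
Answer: 16303/2 ≈ 8151.5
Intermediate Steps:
Z = -10 (Z = 2*(-5) = -10)
17*(20*p(4, 6) + 1/(8 + Z)) = 17*(20*(6*4) + 1/(8 - 10)) = 17*(20*24 + 1/(-2)) = 17*(480 - 1/2) = 17*(959/2) = 16303/2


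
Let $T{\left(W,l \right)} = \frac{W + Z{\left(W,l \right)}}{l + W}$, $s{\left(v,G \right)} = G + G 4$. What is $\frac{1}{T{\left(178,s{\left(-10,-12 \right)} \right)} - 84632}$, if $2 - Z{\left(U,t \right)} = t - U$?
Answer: $- \frac{59}{4993079} \approx -1.1816 \cdot 10^{-5}$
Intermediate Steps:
$Z{\left(U,t \right)} = 2 + U - t$ ($Z{\left(U,t \right)} = 2 - \left(t - U\right) = 2 + \left(U - t\right) = 2 + U - t$)
$s{\left(v,G \right)} = 5 G$ ($s{\left(v,G \right)} = G + 4 G = 5 G$)
$T{\left(W,l \right)} = \frac{2 - l + 2 W}{W + l}$ ($T{\left(W,l \right)} = \frac{W + \left(2 + W - l\right)}{l + W} = \frac{2 - l + 2 W}{W + l}$)
$\frac{1}{T{\left(178,s{\left(-10,-12 \right)} \right)} - 84632} = \frac{1}{\frac{2 - 5 \left(-12\right) + 2 \cdot 178}{178 + 5 \left(-12\right)} - 84632} = \frac{1}{\frac{2 - -60 + 356}{178 - 60} - 84632} = \frac{1}{\frac{2 + 60 + 356}{118} - 84632} = \frac{1}{\frac{1}{118} \cdot 418 - 84632} = \frac{1}{\frac{209}{59} - 84632} = \frac{1}{- \frac{4993079}{59}} = - \frac{59}{4993079}$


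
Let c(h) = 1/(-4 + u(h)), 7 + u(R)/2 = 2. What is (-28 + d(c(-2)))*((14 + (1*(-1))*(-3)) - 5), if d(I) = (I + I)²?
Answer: -16452/49 ≈ -335.75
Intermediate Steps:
u(R) = -10 (u(R) = -14 + 2*2 = -14 + 4 = -10)
c(h) = -1/14 (c(h) = 1/(-4 - 10) = 1/(-14) = -1/14)
d(I) = 4*I² (d(I) = (2*I)² = 4*I²)
(-28 + d(c(-2)))*((14 + (1*(-1))*(-3)) - 5) = (-28 + 4*(-1/14)²)*((14 + (1*(-1))*(-3)) - 5) = (-28 + 4*(1/196))*((14 - 1*(-3)) - 5) = (-28 + 1/49)*((14 + 3) - 5) = -1371*(17 - 5)/49 = -1371/49*12 = -16452/49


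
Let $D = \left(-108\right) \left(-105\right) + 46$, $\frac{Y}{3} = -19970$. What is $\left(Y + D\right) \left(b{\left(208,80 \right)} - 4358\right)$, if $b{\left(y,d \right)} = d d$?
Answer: $-99086008$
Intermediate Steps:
$Y = -59910$ ($Y = 3 \left(-19970\right) = -59910$)
$b{\left(y,d \right)} = d^{2}$
$D = 11386$ ($D = 11340 + 46 = 11386$)
$\left(Y + D\right) \left(b{\left(208,80 \right)} - 4358\right) = \left(-59910 + 11386\right) \left(80^{2} - 4358\right) = - 48524 \left(6400 - 4358\right) = \left(-48524\right) 2042 = -99086008$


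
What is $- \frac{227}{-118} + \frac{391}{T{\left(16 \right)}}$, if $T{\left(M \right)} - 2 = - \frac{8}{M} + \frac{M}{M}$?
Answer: $\frac{93411}{590} \approx 158.32$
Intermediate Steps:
$T{\left(M \right)} = 3 - \frac{8}{M}$ ($T{\left(M \right)} = 2 - \left(\frac{8}{M} - \frac{M}{M}\right) = 2 + \left(- \frac{8}{M} + 1\right) = 2 + \left(1 - \frac{8}{M}\right) = 3 - \frac{8}{M}$)
$- \frac{227}{-118} + \frac{391}{T{\left(16 \right)}} = - \frac{227}{-118} + \frac{391}{3 - \frac{8}{16}} = \left(-227\right) \left(- \frac{1}{118}\right) + \frac{391}{3 - \frac{1}{2}} = \frac{227}{118} + \frac{391}{3 - \frac{1}{2}} = \frac{227}{118} + \frac{391}{\frac{5}{2}} = \frac{227}{118} + 391 \cdot \frac{2}{5} = \frac{227}{118} + \frac{782}{5} = \frac{93411}{590}$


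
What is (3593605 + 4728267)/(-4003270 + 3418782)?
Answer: -1040234/73061 ≈ -14.238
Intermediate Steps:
(3593605 + 4728267)/(-4003270 + 3418782) = 8321872/(-584488) = 8321872*(-1/584488) = -1040234/73061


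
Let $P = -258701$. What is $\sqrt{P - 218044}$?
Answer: $i \sqrt{476745} \approx 690.47 i$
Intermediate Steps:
$\sqrt{P - 218044} = \sqrt{-258701 - 218044} = \sqrt{-476745} = i \sqrt{476745}$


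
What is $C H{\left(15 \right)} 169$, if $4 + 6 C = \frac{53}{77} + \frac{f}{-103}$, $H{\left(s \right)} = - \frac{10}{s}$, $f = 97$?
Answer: $\frac{5701046}{71379} \approx 79.87$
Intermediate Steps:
$C = - \frac{16867}{23793}$ ($C = - \frac{2}{3} + \frac{\frac{53}{77} + \frac{97}{-103}}{6} = - \frac{2}{3} + \frac{53 \cdot \frac{1}{77} + 97 \left(- \frac{1}{103}\right)}{6} = - \frac{2}{3} + \frac{\frac{53}{77} - \frac{97}{103}}{6} = - \frac{2}{3} + \frac{1}{6} \left(- \frac{2010}{7931}\right) = - \frac{2}{3} - \frac{335}{7931} = - \frac{16867}{23793} \approx -0.70891$)
$C H{\left(15 \right)} 169 = - \frac{16867 \left(- \frac{10}{15}\right)}{23793} \cdot 169 = - \frac{16867 \left(\left(-10\right) \frac{1}{15}\right)}{23793} \cdot 169 = \left(- \frac{16867}{23793}\right) \left(- \frac{2}{3}\right) 169 = \frac{33734}{71379} \cdot 169 = \frac{5701046}{71379}$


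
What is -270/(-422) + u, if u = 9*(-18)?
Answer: -34047/211 ≈ -161.36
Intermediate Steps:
u = -162
-270/(-422) + u = -270/(-422) - 162 = -270*(-1/422) - 162 = 135/211 - 162 = -34047/211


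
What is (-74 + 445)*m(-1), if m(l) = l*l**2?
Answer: -371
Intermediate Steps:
m(l) = l**3
(-74 + 445)*m(-1) = (-74 + 445)*(-1)**3 = 371*(-1) = -371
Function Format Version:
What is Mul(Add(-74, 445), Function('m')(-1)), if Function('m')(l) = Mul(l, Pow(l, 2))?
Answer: -371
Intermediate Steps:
Function('m')(l) = Pow(l, 3)
Mul(Add(-74, 445), Function('m')(-1)) = Mul(Add(-74, 445), Pow(-1, 3)) = Mul(371, -1) = -371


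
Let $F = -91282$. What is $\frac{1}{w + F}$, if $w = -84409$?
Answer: $- \frac{1}{175691} \approx -5.6918 \cdot 10^{-6}$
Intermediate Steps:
$\frac{1}{w + F} = \frac{1}{-84409 - 91282} = \frac{1}{-175691} = - \frac{1}{175691}$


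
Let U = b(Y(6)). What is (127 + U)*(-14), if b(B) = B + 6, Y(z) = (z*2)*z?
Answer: -2870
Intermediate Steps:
Y(z) = 2*z**2 (Y(z) = (2*z)*z = 2*z**2)
b(B) = 6 + B
U = 78 (U = 6 + 2*6**2 = 6 + 2*36 = 6 + 72 = 78)
(127 + U)*(-14) = (127 + 78)*(-14) = 205*(-14) = -2870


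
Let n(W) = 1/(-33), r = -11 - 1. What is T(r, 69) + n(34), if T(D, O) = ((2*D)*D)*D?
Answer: -114049/33 ≈ -3456.0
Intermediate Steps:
r = -12
n(W) = -1/33
T(D, O) = 2*D³ (T(D, O) = (2*D²)*D = 2*D³)
T(r, 69) + n(34) = 2*(-12)³ - 1/33 = 2*(-1728) - 1/33 = -3456 - 1/33 = -114049/33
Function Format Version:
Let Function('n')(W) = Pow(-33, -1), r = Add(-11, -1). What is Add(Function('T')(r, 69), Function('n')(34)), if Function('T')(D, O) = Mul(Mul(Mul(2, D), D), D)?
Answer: Rational(-114049, 33) ≈ -3456.0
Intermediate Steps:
r = -12
Function('n')(W) = Rational(-1, 33)
Function('T')(D, O) = Mul(2, Pow(D, 3)) (Function('T')(D, O) = Mul(Mul(2, Pow(D, 2)), D) = Mul(2, Pow(D, 3)))
Add(Function('T')(r, 69), Function('n')(34)) = Add(Mul(2, Pow(-12, 3)), Rational(-1, 33)) = Add(Mul(2, -1728), Rational(-1, 33)) = Add(-3456, Rational(-1, 33)) = Rational(-114049, 33)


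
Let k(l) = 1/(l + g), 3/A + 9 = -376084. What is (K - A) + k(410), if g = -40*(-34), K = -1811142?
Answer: -1205649355543217/665684610 ≈ -1.8111e+6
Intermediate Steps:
A = -3/376093 (A = 3/(-9 - 376084) = 3/(-376093) = 3*(-1/376093) = -3/376093 ≈ -7.9767e-6)
g = 1360
k(l) = 1/(1360 + l) (k(l) = 1/(l + 1360) = 1/(1360 + l))
(K - A) + k(410) = (-1811142 - 1*(-3/376093)) + 1/(1360 + 410) = (-1811142 + 3/376093) + 1/1770 = -681157828203/376093 + 1/1770 = -1205649355543217/665684610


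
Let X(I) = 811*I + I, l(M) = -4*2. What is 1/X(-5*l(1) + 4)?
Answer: 1/35728 ≈ 2.7989e-5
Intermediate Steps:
l(M) = -8
X(I) = 812*I
1/X(-5*l(1) + 4) = 1/(812*(-5*(-8) + 4)) = 1/(812*(40 + 4)) = 1/(812*44) = 1/35728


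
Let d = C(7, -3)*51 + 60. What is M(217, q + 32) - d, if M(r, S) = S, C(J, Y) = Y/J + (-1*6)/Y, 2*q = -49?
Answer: -1857/14 ≈ -132.64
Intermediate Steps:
q = -49/2 (q = (½)*(-49) = -49/2 ≈ -24.500)
C(J, Y) = -6/Y + Y/J (C(J, Y) = Y/J - 6/Y = -6/Y + Y/J)
d = 981/7 (d = (-6/(-3) - 3/7)*51 + 60 = (-6*(-⅓) - 3*⅐)*51 + 60 = (2 - 3/7)*51 + 60 = (11/7)*51 + 60 = 561/7 + 60 = 981/7 ≈ 140.14)
M(217, q + 32) - d = (-49/2 + 32) - 1*981/7 = 15/2 - 981/7 = -1857/14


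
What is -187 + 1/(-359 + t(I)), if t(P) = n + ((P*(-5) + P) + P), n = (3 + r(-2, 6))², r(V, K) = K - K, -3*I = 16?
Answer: -62459/334 ≈ -187.00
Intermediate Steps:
I = -16/3 (I = -⅓*16 = -16/3 ≈ -5.3333)
r(V, K) = 0
n = 9 (n = (3 + 0)² = 3² = 9)
t(P) = 9 - 3*P (t(P) = 9 + ((P*(-5) + P) + P) = 9 + ((-5*P + P) + P) = 9 + (-4*P + P) = 9 - 3*P)
-187 + 1/(-359 + t(I)) = -187 + 1/(-359 + (9 - 3*(-16/3))) = -187 + 1/(-359 + (9 + 16)) = -187 + 1/(-359 + 25) = -187 + 1/(-334) = -187 - 1/334 = -62459/334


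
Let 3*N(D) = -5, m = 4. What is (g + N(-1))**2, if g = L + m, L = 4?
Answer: 361/9 ≈ 40.111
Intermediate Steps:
N(D) = -5/3 (N(D) = (1/3)*(-5) = -5/3)
g = 8 (g = 4 + 4 = 8)
(g + N(-1))**2 = (8 - 5/3)**2 = (19/3)**2 = 361/9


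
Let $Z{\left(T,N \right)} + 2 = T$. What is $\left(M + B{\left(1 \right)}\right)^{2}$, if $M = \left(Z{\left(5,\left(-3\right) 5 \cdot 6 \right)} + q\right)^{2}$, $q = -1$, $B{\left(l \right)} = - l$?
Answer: $9$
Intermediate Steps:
$Z{\left(T,N \right)} = -2 + T$
$M = 4$ ($M = \left(\left(-2 + 5\right) - 1\right)^{2} = \left(3 - 1\right)^{2} = 2^{2} = 4$)
$\left(M + B{\left(1 \right)}\right)^{2} = \left(4 - 1\right)^{2} = 3^{2} = 9$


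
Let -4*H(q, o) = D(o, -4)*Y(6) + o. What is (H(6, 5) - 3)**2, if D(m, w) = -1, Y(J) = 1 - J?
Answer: 121/4 ≈ 30.250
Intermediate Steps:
H(q, o) = -5/4 - o/4 (H(q, o) = -(-(1 - 1*6) + o)/4 = -(-(1 - 6) + o)/4 = -(-1*(-5) + o)/4 = -(5 + o)/4 = -5/4 - o/4)
(H(6, 5) - 3)**2 = ((-5/4 - 1/4*5) - 3)**2 = ((-5/4 - 5/4) - 3)**2 = (-5/2 - 3)**2 = (-11/2)**2 = 121/4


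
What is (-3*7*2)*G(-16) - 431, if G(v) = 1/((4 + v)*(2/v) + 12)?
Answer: -3907/9 ≈ -434.11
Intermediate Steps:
G(v) = 1/(12 + 2*(4 + v)/v) (G(v) = 1/(2*(4 + v)/v + 12) = 1/(12 + 2*(4 + v)/v))
(-3*7*2)*G(-16) - 431 = (-3*7*2)*((½)*(-16)/(4 + 7*(-16))) - 431 = (-21*2)*((½)*(-16)/(4 - 112)) - 431 = -21*(-16)/(-108) - 431 = -21*(-16)*(-1)/108 - 431 = -42*2/27 - 431 = -28/9 - 431 = -3907/9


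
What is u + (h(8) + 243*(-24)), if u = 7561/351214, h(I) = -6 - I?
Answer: -2053189483/351214 ≈ -5846.0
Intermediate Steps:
u = 7561/351214 (u = 7561*(1/351214) = 7561/351214 ≈ 0.021528)
u + (h(8) + 243*(-24)) = 7561/351214 + ((-6 - 1*8) + 243*(-24)) = 7561/351214 + ((-6 - 8) - 5832) = 7561/351214 + (-14 - 5832) = 7561/351214 - 5846 = -2053189483/351214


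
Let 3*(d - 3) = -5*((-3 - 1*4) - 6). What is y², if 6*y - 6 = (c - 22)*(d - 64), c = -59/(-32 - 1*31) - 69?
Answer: 112448220889/321489 ≈ 3.4977e+5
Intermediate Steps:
c = -4288/63 (c = -59/(-32 - 31) - 69 = -59/(-63) - 69 = -59*(-1/63) - 69 = 59/63 - 69 = -4288/63 ≈ -68.063)
d = 74/3 (d = 3 + (-5*((-3 - 1*4) - 6))/3 = 3 + (-5*((-3 - 4) - 6))/3 = 3 + (-5*(-7 - 6))/3 = 3 + (-5*(-13))/3 = 3 + (⅓)*65 = 3 + 65/3 = 74/3 ≈ 24.667)
y = 335333/567 (y = 1 + ((-4288/63 - 22)*(74/3 - 64))/6 = 1 + (-5674/63*(-118/3))/6 = 1 + (⅙)*(669532/189) = 1 + 334766/567 = 335333/567 ≈ 591.42)
y² = (335333/567)² = 112448220889/321489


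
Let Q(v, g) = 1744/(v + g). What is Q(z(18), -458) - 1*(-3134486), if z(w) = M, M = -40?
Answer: 780486142/249 ≈ 3.1345e+6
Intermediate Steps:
z(w) = -40
Q(v, g) = 1744/(g + v)
Q(z(18), -458) - 1*(-3134486) = 1744/(-458 - 40) - 1*(-3134486) = 1744/(-498) + 3134486 = 1744*(-1/498) + 3134486 = -872/249 + 3134486 = 780486142/249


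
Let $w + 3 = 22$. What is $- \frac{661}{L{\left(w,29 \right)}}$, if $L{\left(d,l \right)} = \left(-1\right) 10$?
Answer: $\frac{661}{10} \approx 66.1$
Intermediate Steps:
$w = 19$ ($w = -3 + 22 = 19$)
$L{\left(d,l \right)} = -10$
$- \frac{661}{L{\left(w,29 \right)}} = - \frac{661}{-10} = \left(-661\right) \left(- \frac{1}{10}\right) = \frac{661}{10}$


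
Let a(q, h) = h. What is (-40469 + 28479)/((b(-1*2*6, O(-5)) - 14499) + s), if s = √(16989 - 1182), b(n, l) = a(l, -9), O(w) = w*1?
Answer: 57983640/70155419 + 11990*√15807/210466257 ≈ 0.83366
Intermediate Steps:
O(w) = w
b(n, l) = -9
s = √15807 ≈ 125.73
(-40469 + 28479)/((b(-1*2*6, O(-5)) - 14499) + s) = (-40469 + 28479)/((-9 - 14499) + √15807) = -11990/(-14508 + √15807)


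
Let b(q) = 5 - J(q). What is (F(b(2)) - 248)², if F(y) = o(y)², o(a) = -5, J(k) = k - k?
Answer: 49729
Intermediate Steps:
J(k) = 0
b(q) = 5 (b(q) = 5 - 1*0 = 5 + 0 = 5)
F(y) = 25 (F(y) = (-5)² = 25)
(F(b(2)) - 248)² = (25 - 248)² = (-223)² = 49729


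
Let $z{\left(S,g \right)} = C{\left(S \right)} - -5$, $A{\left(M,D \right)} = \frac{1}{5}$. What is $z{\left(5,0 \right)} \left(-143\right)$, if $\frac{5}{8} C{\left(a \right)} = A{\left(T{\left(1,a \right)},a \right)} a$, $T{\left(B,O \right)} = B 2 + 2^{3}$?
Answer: $- \frac{4719}{5} \approx -943.8$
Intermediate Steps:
$T{\left(B,O \right)} = 8 + 2 B$ ($T{\left(B,O \right)} = 2 B + 8 = 8 + 2 B$)
$A{\left(M,D \right)} = \frac{1}{5}$
$C{\left(a \right)} = \frac{8 a}{25}$ ($C{\left(a \right)} = \frac{8 \frac{a}{5}}{5} = \frac{8 a}{25}$)
$z{\left(S,g \right)} = 5 + \frac{8 S}{25}$ ($z{\left(S,g \right)} = \frac{8 S}{25} - -5 = \frac{8 S}{25} + 5 = 5 + \frac{8 S}{25}$)
$z{\left(5,0 \right)} \left(-143\right) = \left(5 + \frac{8}{25} \cdot 5\right) \left(-143\right) = \left(5 + \frac{8}{5}\right) \left(-143\right) = \frac{33}{5} \left(-143\right) = - \frac{4719}{5}$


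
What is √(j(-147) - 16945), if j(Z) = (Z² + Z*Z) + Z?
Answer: √26126 ≈ 161.64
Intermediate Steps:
j(Z) = Z + 2*Z² (j(Z) = (Z² + Z²) + Z = 2*Z² + Z = Z + 2*Z²)
√(j(-147) - 16945) = √(-147*(1 + 2*(-147)) - 16945) = √(-147*(1 - 294) - 16945) = √(-147*(-293) - 16945) = √(43071 - 16945) = √26126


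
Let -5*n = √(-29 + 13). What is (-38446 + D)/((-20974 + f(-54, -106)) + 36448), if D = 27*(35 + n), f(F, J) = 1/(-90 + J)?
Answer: -7350196/3032903 - 21168*I/15164515 ≈ -2.4235 - 0.0013959*I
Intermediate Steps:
n = -4*I/5 (n = -√(-29 + 13)/5 = -4*I/5 ≈ -0.8*I)
D = 945 - 108*I/5 (D = 27*(35 - 4*I/5) = 945 - 108*I/5 ≈ 945.0 - 21.6*I)
(-38446 + D)/((-20974 + f(-54, -106)) + 36448) = (-38446 + (945 - 108*I/5))/((-20974 + 1/(-90 - 106)) + 36448) = (-37501 - 108*I/5)/((-20974 + 1/(-196)) + 36448) = (-37501 - 108*I/5)/((-20974 - 1/196) + 36448) = (-37501 - 108*I/5)/(-4110905/196 + 36448) = (-37501 - 108*I/5)/(3032903/196) = (-37501 - 108*I/5)*(196/3032903) = -7350196/3032903 - 21168*I/15164515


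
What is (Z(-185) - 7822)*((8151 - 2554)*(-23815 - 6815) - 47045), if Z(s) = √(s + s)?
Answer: 1341341238410 - 171483155*I*√370 ≈ 1.3413e+12 - 3.2985e+9*I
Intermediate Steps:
Z(s) = √2*√s (Z(s) = √(2*s) = √2*√s)
(Z(-185) - 7822)*((8151 - 2554)*(-23815 - 6815) - 47045) = (√2*√(-185) - 7822)*((8151 - 2554)*(-23815 - 6815) - 47045) = (√2*(I*√185) - 7822)*(5597*(-30630) - 47045) = (I*√370 - 7822)*(-171436110 - 47045) = (-7822 + I*√370)*(-171483155) = 1341341238410 - 171483155*I*√370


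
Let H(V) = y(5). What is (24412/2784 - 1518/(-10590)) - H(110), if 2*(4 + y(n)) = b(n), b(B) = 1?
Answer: 15247423/1228440 ≈ 12.412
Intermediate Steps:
y(n) = -7/2 (y(n) = -4 + (½)*1 = -4 + ½ = -7/2)
H(V) = -7/2
(24412/2784 - 1518/(-10590)) - H(110) = (24412/2784 - 1518/(-10590)) - 1*(-7/2) = (24412*(1/2784) - 1518*(-1/10590)) + 7/2 = (6103/696 + 253/1765) + 7/2 = 10947883/1228440 + 7/2 = 15247423/1228440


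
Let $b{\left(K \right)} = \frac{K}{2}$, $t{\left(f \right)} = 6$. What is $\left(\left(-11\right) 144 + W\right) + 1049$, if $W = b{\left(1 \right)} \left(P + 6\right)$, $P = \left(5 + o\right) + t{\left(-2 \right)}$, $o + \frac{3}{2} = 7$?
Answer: $- \frac{2095}{4} \approx -523.75$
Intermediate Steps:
$o = \frac{11}{2}$ ($o = - \frac{3}{2} + 7 = \frac{11}{2} \approx 5.5$)
$P = \frac{33}{2}$ ($P = \left(5 + \frac{11}{2}\right) + 6 = \frac{21}{2} + 6 = \frac{33}{2} \approx 16.5$)
$b{\left(K \right)} = \frac{K}{2}$ ($b{\left(K \right)} = K \frac{1}{2} = \frac{K}{2}$)
$W = \frac{45}{4}$ ($W = \frac{1}{2} \cdot 1 \left(\frac{33}{2} + 6\right) = \frac{1}{2} \cdot \frac{45}{2} = \frac{45}{4} \approx 11.25$)
$\left(\left(-11\right) 144 + W\right) + 1049 = \left(\left(-11\right) 144 + \frac{45}{4}\right) + 1049 = \left(-1584 + \frac{45}{4}\right) + 1049 = - \frac{6291}{4} + 1049 = - \frac{2095}{4}$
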